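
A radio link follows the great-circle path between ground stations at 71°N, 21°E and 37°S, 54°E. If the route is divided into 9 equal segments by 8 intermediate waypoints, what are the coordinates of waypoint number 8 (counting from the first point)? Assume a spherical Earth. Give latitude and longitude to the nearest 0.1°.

Convert each endpoint to a unit vector on the sphere (x = cos φ cos λ, y = cos φ sin λ, z = sin φ).
The central angle between the endpoints is δ = arccos(p₁·p₂) ≈ 1.929 rad (110.5°).
Interpolate at f = 8/9 with slerp weights a = sin((1−f)δ)/sin δ ≈ 0.227, b = sin(fδ)/sin δ ≈ 1.057.
p = a·p₁ + b·p₂ ≈ (0.565, 0.709, -0.421); φ = arcsin(p_z) ≈ -24.91°, λ = atan2(p_y, p_x) ≈ 51.45°.

≈ 24.9°S, 51.5°E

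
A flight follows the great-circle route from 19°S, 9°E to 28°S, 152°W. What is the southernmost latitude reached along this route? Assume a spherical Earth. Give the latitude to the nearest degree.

The great circle lies in the plane with unit normal n̂ = (p₁ × p₂)/|p₁ × p₂|.
Here n̂_z ≈ -0.352; the vertex latitude is φ_max = arccos|n̂_z| ≈ 69.4°.
Check via Clairaut: cos φ_max = |cos φ₁| · sin C = cos(19.0°)·sin(158.1°) ≈ 0.352, again giving ≈ 69.4°.

≈ 69°S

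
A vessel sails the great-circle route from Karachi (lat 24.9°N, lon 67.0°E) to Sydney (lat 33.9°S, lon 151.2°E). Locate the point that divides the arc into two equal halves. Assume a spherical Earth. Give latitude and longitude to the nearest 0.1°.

≈ lat 6.0°S, lon 106.8°E

Convert each endpoint to a unit vector on the sphere (x = cos φ cos λ, y = cos φ sin λ, z = sin φ).
The central angle between the endpoints is δ = arccos(p₁·p₂) ≈ 1.730 rad (99.1°).
Interpolate at f = 1/2 with slerp weights a = sin((1−f)δ)/sin δ ≈ 0.771, b = sin(fδ)/sin δ ≈ 0.771.
p = a·p₁ + b·p₂ ≈ (-0.288, 0.952, -0.105); φ = arcsin(p_z) ≈ -6.05°, λ = atan2(p_y, p_x) ≈ 106.81°.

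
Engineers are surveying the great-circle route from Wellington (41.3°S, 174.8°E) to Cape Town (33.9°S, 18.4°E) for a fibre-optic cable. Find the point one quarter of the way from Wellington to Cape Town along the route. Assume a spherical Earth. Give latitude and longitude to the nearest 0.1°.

≈ 64.1°S, 155.3°E

Convert each endpoint to a unit vector on the sphere (x = cos φ cos λ, y = cos φ sin λ, z = sin φ).
The central angle between the endpoints is δ = arccos(p₁·p₂) ≈ 1.776 rad (101.7°).
Interpolate at f = 1/4 with slerp weights a = sin((1−f)δ)/sin δ ≈ 0.992, b = sin(fδ)/sin δ ≈ 0.439.
p = a·p₁ + b·p₂ ≈ (-0.397, 0.182, -0.900); φ = arcsin(p_z) ≈ -64.10°, λ = atan2(p_y, p_x) ≈ 155.31°.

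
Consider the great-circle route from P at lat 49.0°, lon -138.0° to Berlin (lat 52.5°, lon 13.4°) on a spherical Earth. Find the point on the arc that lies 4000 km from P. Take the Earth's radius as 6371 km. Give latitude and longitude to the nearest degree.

Convert each endpoint to a unit vector on the sphere (x = cos φ cos λ, y = cos φ sin λ, z = sin φ).
The central angle between the endpoints is δ = arccos(p₁·p₂) ≈ 1.320 rad (75.6°). The total great-circle distance is δ·R ≈ 1.320 × 6371 ≈ 8410 km, so the target fraction is f = 4000/8410 ≈ 0.476.
Interpolate at f ≈ 0.476 with slerp weights a = sin((1−f)δ)/sin δ ≈ 0.659, b = sin(fδ)/sin δ ≈ 0.606.
p = a·p₁ + b·p₂ ≈ (0.038, -0.204, 0.978); φ = arcsin(p_z) ≈ 78.04°, λ = atan2(p_y, p_x) ≈ -79.47°.

≈ lat 78°, lon -79°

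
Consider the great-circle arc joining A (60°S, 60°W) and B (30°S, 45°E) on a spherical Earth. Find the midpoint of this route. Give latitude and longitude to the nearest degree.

≈ (57°S, 12°E)

Write both endpoints as unit vectors p₁, p₂ with components (cos φ cos λ, cos φ sin λ, sin φ).
The central angle between the endpoints is δ = arccos(p₁·p₂) ≈ 1.244 rad (71.3°).
Interpolate at f = 1/2 with slerp weights a = sin((1−f)δ)/sin δ ≈ 0.615, b = sin(fδ)/sin δ ≈ 0.615.
p = a·p₁ + b·p₂ ≈ (0.531, 0.110, -0.840); φ = arcsin(p_z) ≈ -57.19°, λ = atan2(p_y, p_x) ≈ 11.75°.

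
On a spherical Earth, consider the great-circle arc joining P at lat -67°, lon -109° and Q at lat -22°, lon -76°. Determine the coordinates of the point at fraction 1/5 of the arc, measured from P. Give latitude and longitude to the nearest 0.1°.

≈ lat -58.9°, lon -96.2°

Convert each endpoint to a unit vector on the sphere (x = cos φ cos λ, y = cos φ sin λ, z = sin φ).
The central angle between the endpoints is δ = arccos(p₁·p₂) ≈ 0.865 rad (49.6°).
Interpolate at f = 1/5 with slerp weights a = sin((1−f)δ)/sin δ ≈ 0.838, b = sin(fδ)/sin δ ≈ 0.226.
p = a·p₁ + b·p₂ ≈ (-0.056, -0.513, -0.856); φ = arcsin(p_z) ≈ -58.92°, λ = atan2(p_y, p_x) ≈ -96.22°.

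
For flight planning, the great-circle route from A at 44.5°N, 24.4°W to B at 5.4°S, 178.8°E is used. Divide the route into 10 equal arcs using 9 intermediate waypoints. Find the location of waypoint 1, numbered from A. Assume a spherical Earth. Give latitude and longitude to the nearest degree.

≈ 55°N, 38°W

From cos δ = sin φ₁ sin φ₂ + cos φ₁ cos φ₂ cos Δλ, the central angle is δ ≈ 2.373 rad (135.9°).
Interpolate at f = 1/10 with slerp weights a = sin((1−f)δ)/sin δ ≈ 1.215, b = sin(fδ)/sin δ ≈ 0.338.
p = a·p₁ + b·p₂ ≈ (0.453, -0.351, 0.820); φ = arcsin(p_z) ≈ 55.06°, λ = atan2(p_y, p_x) ≈ -37.78°.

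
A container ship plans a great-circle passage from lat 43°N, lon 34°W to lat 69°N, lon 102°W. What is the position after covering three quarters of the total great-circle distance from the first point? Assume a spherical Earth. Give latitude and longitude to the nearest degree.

≈ lat 66°N, lon 74°W

Convert each endpoint to a unit vector on the sphere (x = cos φ cos λ, y = cos φ sin λ, z = sin φ).
The central angle between the endpoints is δ = arccos(p₁·p₂) ≈ 0.745 rad (42.7°).
Interpolate at f = 3/4 with slerp weights a = sin((1−f)δ)/sin δ ≈ 0.273, b = sin(fδ)/sin δ ≈ 0.782.
p = a·p₁ + b·p₂ ≈ (0.107, -0.386, 0.916); φ = arcsin(p_z) ≈ 66.39°, λ = atan2(p_y, p_x) ≈ -74.45°.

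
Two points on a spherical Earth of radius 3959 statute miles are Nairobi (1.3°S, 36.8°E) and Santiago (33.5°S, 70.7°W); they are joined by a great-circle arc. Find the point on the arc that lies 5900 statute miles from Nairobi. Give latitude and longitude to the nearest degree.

The haversine formula gives a central angle δ ≈ 1.811 rad (103.8°) between the endpoints. The total great-circle distance is δ·R ≈ 1.811 × 3959 ≈ 7171 mi, so the target fraction is f = 5900/7171 ≈ 0.823.
Interpolate at f ≈ 0.823 with slerp weights a = sin((1−f)δ)/sin δ ≈ 0.325, b = sin(fδ)/sin δ ≈ 1.026.
p = a·p₁ + b·p₂ ≈ (0.543, -0.613, -0.574); φ = arcsin(p_z) ≈ -35.02°, λ = atan2(p_y, p_x) ≈ -48.48°.

≈ (35°S, 48°W)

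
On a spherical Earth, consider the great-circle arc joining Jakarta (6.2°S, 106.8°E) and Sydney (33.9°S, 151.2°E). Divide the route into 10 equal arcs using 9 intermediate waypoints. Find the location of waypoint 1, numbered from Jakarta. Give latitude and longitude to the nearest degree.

≈ 9°S, 111°E

Write both endpoints as unit vectors p₁, p₂ with components (cos φ cos λ, cos φ sin λ, sin φ).
The central angle between the endpoints is δ = arccos(p₁·p₂) ≈ 0.863 rad (49.5°).
Interpolate at f = 1/10 with slerp weights a = sin((1−f)δ)/sin δ ≈ 0.923, b = sin(fδ)/sin δ ≈ 0.113.
p = a·p₁ + b·p₂ ≈ (-0.348, 0.923, -0.163); φ = arcsin(p_z) ≈ -9.38°, λ = atan2(p_y, p_x) ≈ 110.63°.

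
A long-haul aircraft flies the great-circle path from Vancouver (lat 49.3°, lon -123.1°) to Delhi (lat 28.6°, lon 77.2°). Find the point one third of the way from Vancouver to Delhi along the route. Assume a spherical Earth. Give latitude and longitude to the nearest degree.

From cos δ = sin φ₁ sin φ₂ + cos φ₁ cos φ₂ cos Δλ, the central angle is δ ≈ 1.746 rad (100.0°).
Interpolate at f = 1/3 with slerp weights a = sin((1−f)δ)/sin δ ≈ 0.933, b = sin(fδ)/sin δ ≈ 0.558.
p = a·p₁ + b·p₂ ≈ (-0.224, -0.032, 0.974); φ = arcsin(p_z) ≈ 76.95°, λ = atan2(p_y, p_x) ≈ -171.96°.

≈ lat 77°, lon -172°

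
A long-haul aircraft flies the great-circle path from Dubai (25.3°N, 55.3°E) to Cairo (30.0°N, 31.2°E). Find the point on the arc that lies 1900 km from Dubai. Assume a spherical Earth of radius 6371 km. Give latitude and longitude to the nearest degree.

Write both endpoints as unit vectors p₁, p₂ with components (cos φ cos λ, cos φ sin λ, sin φ).
The central angle between the endpoints is δ = arccos(p₁·p₂) ≈ 0.381 rad (21.8°). The total great-circle distance is δ·R ≈ 0.381 × 6371 ≈ 2426 km, so the target fraction is f = 1900/2426 ≈ 0.783.
Interpolate at f ≈ 0.783 with slerp weights a = sin((1−f)δ)/sin δ ≈ 0.222, b = sin(fδ)/sin δ ≈ 0.791.
p = a·p₁ + b·p₂ ≈ (0.700, 0.520, 0.490); φ = arcsin(p_z) ≈ 29.35°, λ = atan2(p_y, p_x) ≈ 36.59°.

≈ 29°N, 37°E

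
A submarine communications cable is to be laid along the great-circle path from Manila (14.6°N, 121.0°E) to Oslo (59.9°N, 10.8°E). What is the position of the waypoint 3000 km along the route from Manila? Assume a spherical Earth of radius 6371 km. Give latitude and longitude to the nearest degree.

≈ 38°N, 105°E

Write both endpoints as unit vectors p₁, p₂ with components (cos φ cos λ, cos φ sin λ, sin φ).
The central angle between the endpoints is δ = arccos(p₁·p₂) ≈ 1.520 rad (87.1°). The total great-circle distance is δ·R ≈ 1.520 × 6371 ≈ 9686 km, so the target fraction is f = 3000/9686 ≈ 0.310.
Interpolate at f ≈ 0.310 with slerp weights a = sin((1−f)δ)/sin δ ≈ 0.868, b = sin(fδ)/sin δ ≈ 0.454.
p = a·p₁ + b·p₂ ≈ (-0.209, 0.763, 0.612); φ = arcsin(p_z) ≈ 37.72°, λ = atan2(p_y, p_x) ≈ 105.32°.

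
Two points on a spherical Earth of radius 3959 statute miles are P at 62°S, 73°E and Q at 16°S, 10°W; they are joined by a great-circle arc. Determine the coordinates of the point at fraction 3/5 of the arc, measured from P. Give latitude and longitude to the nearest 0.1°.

≈ 40.4°S, 8.1°E

The haversine formula gives a central angle δ ≈ 1.268 rad (72.6°) between the endpoints.
Interpolate at f = 3/5 with slerp weights a = sin((1−f)δ)/sin δ ≈ 0.509, b = sin(fδ)/sin δ ≈ 0.722.
p = a·p₁ + b·p₂ ≈ (0.754, 0.108, -0.648); φ = arcsin(p_z) ≈ -40.42°, λ = atan2(p_y, p_x) ≈ 8.15°.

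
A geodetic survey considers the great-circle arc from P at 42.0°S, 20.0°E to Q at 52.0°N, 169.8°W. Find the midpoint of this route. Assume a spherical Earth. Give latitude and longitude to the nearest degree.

≈ 35°N, 58°E

From cos δ = sin φ₁ sin φ₂ + cos φ₁ cos φ₂ cos Δλ, the central angle is δ ≈ 2.932 rad (168.0°).
Interpolate at f = 1/2 with slerp weights a = sin((1−f)δ)/sin δ ≈ 4.782, b = sin(fδ)/sin δ ≈ 4.782.
p = a·p₁ + b·p₂ ≈ (0.442, 0.694, 0.568); φ = arcsin(p_z) ≈ 34.64°, λ = atan2(p_y, p_x) ≈ 57.52°.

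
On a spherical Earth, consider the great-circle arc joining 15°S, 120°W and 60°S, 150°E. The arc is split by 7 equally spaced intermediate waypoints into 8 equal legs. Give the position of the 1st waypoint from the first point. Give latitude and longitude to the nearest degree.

Convert each endpoint to a unit vector on the sphere (x = cos φ cos λ, y = cos φ sin λ, z = sin φ).
The central angle between the endpoints is δ = arccos(p₁·p₂) ≈ 1.345 rad (77.0°).
Interpolate at f = 1/8 with slerp weights a = sin((1−f)δ)/sin δ ≈ 0.947, b = sin(fδ)/sin δ ≈ 0.172.
p = a·p₁ + b·p₂ ≈ (-0.532, -0.750, -0.394); φ = arcsin(p_z) ≈ -23.20°, λ = atan2(p_y, p_x) ≈ -125.36°.

≈ 23°S, 125°W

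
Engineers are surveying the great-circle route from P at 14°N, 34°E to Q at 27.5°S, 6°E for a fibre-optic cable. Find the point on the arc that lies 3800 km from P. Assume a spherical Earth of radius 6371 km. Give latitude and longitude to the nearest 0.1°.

Write both endpoints as unit vectors p₁, p₂ with components (cos φ cos λ, cos φ sin λ, sin φ).
The central angle between the endpoints is δ = arccos(p₁·p₂) ≈ 0.866 rad (49.6°). The total great-circle distance is δ·R ≈ 0.866 × 6371 ≈ 5514 km, so the target fraction is f = 3800/5514 ≈ 0.689.
Interpolate at f ≈ 0.689 with slerp weights a = sin((1−f)δ)/sin δ ≈ 0.349, b = sin(fδ)/sin δ ≈ 0.738.
p = a·p₁ + b·p₂ ≈ (0.932, 0.258, -0.256); φ = arcsin(p_z) ≈ -14.84°, λ = atan2(p_y, p_x) ≈ 15.47°.

≈ 14.8°S, 15.5°E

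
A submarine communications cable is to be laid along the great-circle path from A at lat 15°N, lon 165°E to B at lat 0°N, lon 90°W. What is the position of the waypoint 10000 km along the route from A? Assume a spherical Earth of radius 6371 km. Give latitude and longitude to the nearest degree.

The haversine formula gives a central angle δ ≈ 1.823 rad (104.5°) between the endpoints. The total great-circle distance is δ·R ≈ 1.823 × 6371 ≈ 11617 km, so the target fraction is f = 10000/11617 ≈ 0.861.
Interpolate at f ≈ 0.861 with slerp weights a = sin((1−f)δ)/sin δ ≈ 0.259, b = sin(fδ)/sin δ ≈ 1.033.
p = a·p₁ + b·p₂ ≈ (-0.242, -0.968, 0.067); φ = arcsin(p_z) ≈ 3.85°, λ = atan2(p_y, p_x) ≈ -104.04°.

≈ lat 4°N, lon 104°W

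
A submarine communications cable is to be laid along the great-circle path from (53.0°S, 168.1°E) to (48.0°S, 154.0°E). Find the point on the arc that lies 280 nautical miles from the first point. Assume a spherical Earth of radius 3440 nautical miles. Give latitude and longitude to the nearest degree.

The haversine formula gives a central angle δ ≈ 0.179 rad (10.2°) between the endpoints. The total great-circle distance is δ·R ≈ 0.179 × 3440 ≈ 615 nmi, so the target fraction is f = 280/615 ≈ 0.455.
Interpolate at f ≈ 0.455 with slerp weights a = sin((1−f)δ)/sin δ ≈ 0.547, b = sin(fδ)/sin δ ≈ 0.457.
p = a·p₁ + b·p₂ ≈ (-0.597, 0.202, -0.776); φ = arcsin(p_z) ≈ -50.94°, λ = atan2(p_y, p_x) ≈ 161.31°.

≈ (51°S, 161°E)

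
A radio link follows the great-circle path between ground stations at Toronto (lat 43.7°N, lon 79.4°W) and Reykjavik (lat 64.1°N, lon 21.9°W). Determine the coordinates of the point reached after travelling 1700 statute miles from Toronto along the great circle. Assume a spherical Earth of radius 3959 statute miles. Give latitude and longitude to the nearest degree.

≈ lat 60°N, lon 49°W

Write both endpoints as unit vectors p₁, p₂ with components (cos φ cos λ, cos φ sin λ, sin φ).
The central angle between the endpoints is δ = arccos(p₁·p₂) ≈ 0.658 rad (37.7°). The total great-circle distance is δ·R ≈ 0.658 × 3959 ≈ 2605 mi, so the target fraction is f = 1700/2605 ≈ 0.653.
Interpolate at f ≈ 0.653 with slerp weights a = sin((1−f)δ)/sin δ ≈ 0.371, b = sin(fδ)/sin δ ≈ 0.681.
p = a·p₁ + b·p₂ ≈ (0.325, -0.374, 0.868); φ = arcsin(p_z) ≈ 60.28°, λ = atan2(p_y, p_x) ≈ -49.02°.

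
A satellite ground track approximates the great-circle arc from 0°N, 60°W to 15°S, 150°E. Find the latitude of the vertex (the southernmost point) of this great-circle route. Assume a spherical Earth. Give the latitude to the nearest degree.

The great circle lies in the plane with unit normal n̂ = (p₁ × p₂)/|p₁ × p₂|.
Here n̂_z ≈ -0.881; the vertex latitude is φ_max = arccos|n̂_z| ≈ 28.2°.

≈ 28°S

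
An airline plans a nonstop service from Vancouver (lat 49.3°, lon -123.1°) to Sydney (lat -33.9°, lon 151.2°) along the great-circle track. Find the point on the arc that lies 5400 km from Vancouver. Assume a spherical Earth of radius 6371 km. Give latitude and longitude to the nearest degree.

≈ lat 17°, lon -168°

Write both endpoints as unit vectors p₁, p₂ with components (cos φ cos λ, cos φ sin λ, sin φ).
The central angle between the endpoints is δ = arccos(p₁·p₂) ≈ 1.963 rad (112.5°). The total great-circle distance is δ·R ≈ 1.963 × 6371 ≈ 12507 km, so the target fraction is f = 5400/12507 ≈ 0.432.
Interpolate at f ≈ 0.432 with slerp weights a = sin((1−f)δ)/sin δ ≈ 0.972, b = sin(fδ)/sin δ ≈ 0.811.
p = a·p₁ + b·p₂ ≈ (-0.936, -0.207, 0.284); φ = arcsin(p_z) ≈ 16.52°, λ = atan2(p_y, p_x) ≈ -167.56°.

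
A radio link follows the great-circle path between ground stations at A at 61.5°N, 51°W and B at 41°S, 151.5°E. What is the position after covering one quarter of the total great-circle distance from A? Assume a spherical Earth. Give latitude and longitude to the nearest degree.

Write both endpoints as unit vectors p₁, p₂ with components (cos φ cos λ, cos φ sin λ, sin φ).
The central angle between the endpoints is δ = arccos(p₁·p₂) ≈ 2.712 rad (155.4°).
Interpolate at f = 1/4 with slerp weights a = sin((1−f)δ)/sin δ ≈ 2.149, b = sin(fδ)/sin δ ≈ 1.507.
p = a·p₁ + b·p₂ ≈ (-0.354, -0.254, 0.900); φ = arcsin(p_z) ≈ 64.15°, λ = atan2(p_y, p_x) ≈ -144.34°.

≈ 64°N, 144°W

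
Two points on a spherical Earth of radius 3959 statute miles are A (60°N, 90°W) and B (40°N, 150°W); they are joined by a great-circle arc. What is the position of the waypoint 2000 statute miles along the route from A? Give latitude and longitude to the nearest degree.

The haversine formula gives a central angle δ ≈ 0.725 rad (41.6°) between the endpoints. The total great-circle distance is δ·R ≈ 0.725 × 3959 ≈ 2872 mi, so the target fraction is f = 2000/2872 ≈ 0.696.
Interpolate at f ≈ 0.696 with slerp weights a = sin((1−f)δ)/sin δ ≈ 0.329, b = sin(fδ)/sin δ ≈ 0.729.
p = a·p₁ + b·p₂ ≈ (-0.484, -0.444, 0.754); φ = arcsin(p_z) ≈ 48.95°, λ = atan2(p_y, p_x) ≈ -137.46°.

≈ (49°N, 137°W)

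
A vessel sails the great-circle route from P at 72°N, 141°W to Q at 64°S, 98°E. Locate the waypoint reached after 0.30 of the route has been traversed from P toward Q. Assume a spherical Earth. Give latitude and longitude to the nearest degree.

≈ 37°N, 153°E

Convert each endpoint to a unit vector on the sphere (x = cos φ cos λ, y = cos φ sin λ, z = sin φ).
The central angle between the endpoints is δ = arccos(p₁·p₂) ≈ 2.751 rad (157.6°).
Interpolate at f = 0.30 with slerp weights a = sin((1−f)δ)/sin δ ≈ 2.461, b = sin(fδ)/sin δ ≈ 1.928.
p = a·p₁ + b·p₂ ≈ (-0.709, 0.358, 0.608); φ = arcsin(p_z) ≈ 37.42°, λ = atan2(p_y, p_x) ≈ 153.17°.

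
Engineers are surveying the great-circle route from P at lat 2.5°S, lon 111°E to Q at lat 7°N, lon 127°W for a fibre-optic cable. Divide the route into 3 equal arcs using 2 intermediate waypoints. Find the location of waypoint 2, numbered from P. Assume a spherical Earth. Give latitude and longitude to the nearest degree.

Convert each endpoint to a unit vector on the sphere (x = cos φ cos λ, y = cos φ sin λ, z = sin φ).
The central angle between the endpoints is δ = arccos(p₁·p₂) ≈ 2.130 rad (122.1°).
Interpolate at f = 2/3 with slerp weights a = sin((1−f)δ)/sin δ ≈ 0.769, b = sin(fδ)/sin δ ≈ 1.167.
p = a·p₁ + b·p₂ ≈ (-0.972, -0.207, 0.109); φ = arcsin(p_z) ≈ 6.24°, λ = atan2(p_y, p_x) ≈ -167.96°.

≈ lat 6°N, lon 168°W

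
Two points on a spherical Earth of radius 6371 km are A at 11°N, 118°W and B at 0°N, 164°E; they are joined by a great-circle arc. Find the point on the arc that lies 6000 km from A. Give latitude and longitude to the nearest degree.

≈ 5°N, 172°W

The haversine formula gives a central angle δ ≈ 1.365 rad (78.2°) between the endpoints. The total great-circle distance is δ·R ≈ 1.365 × 6371 ≈ 8698 km, so the target fraction is f = 6000/8698 ≈ 0.690.
Interpolate at f ≈ 0.690 with slerp weights a = sin((1−f)δ)/sin δ ≈ 0.420, b = sin(fδ)/sin δ ≈ 0.826.
p = a·p₁ + b·p₂ ≈ (-0.987, -0.136, 0.080); φ = arcsin(p_z) ≈ 4.59°, λ = atan2(p_y, p_x) ≈ -172.15°.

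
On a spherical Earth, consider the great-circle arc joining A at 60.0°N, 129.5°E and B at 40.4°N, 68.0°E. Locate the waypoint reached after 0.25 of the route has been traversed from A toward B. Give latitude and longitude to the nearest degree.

≈ 59°N, 109°E

The haversine formula gives a central angle δ ≈ 0.733 rad (42.0°) between the endpoints.
Interpolate at f = 0.25 with slerp weights a = sin((1−f)δ)/sin δ ≈ 0.781, b = sin(fδ)/sin δ ≈ 0.272.
p = a·p₁ + b·p₂ ≈ (-0.171, 0.494, 0.853); φ = arcsin(p_z) ≈ 58.52°, λ = atan2(p_y, p_x) ≈ 109.07°.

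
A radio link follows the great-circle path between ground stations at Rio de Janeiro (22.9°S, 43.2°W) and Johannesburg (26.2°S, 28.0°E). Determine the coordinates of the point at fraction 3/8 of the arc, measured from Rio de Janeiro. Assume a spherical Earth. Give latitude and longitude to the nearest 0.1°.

≈ 28.6°S, 17.2°W

From cos δ = sin φ₁ sin φ₂ + cos φ₁ cos φ₂ cos Δλ, the central angle is δ ≈ 1.117 rad (64.0°).
Interpolate at f = 3/8 with slerp weights a = sin((1−f)δ)/sin δ ≈ 0.715, b = sin(fδ)/sin δ ≈ 0.453.
p = a·p₁ + b·p₂ ≈ (0.839, -0.260, -0.478); φ = arcsin(p_z) ≈ -28.56°, λ = atan2(p_y, p_x) ≈ -17.24°.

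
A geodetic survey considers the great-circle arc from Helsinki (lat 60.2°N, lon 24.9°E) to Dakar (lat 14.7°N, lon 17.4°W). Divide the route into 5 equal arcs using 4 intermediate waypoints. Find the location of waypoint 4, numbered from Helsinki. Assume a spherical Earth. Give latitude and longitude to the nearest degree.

Convert each endpoint to a unit vector on the sphere (x = cos φ cos λ, y = cos φ sin λ, z = sin φ).
The central angle between the endpoints is δ = arccos(p₁·p₂) ≈ 0.957 rad (54.8°).
Interpolate at f = 4/5 with slerp weights a = sin((1−f)δ)/sin δ ≈ 0.233, b = sin(fδ)/sin δ ≈ 0.848.
p = a·p₁ + b·p₂ ≈ (0.887, -0.197, 0.417); φ = arcsin(p_z) ≈ 24.65°, λ = atan2(p_y, p_x) ≈ -12.49°.

≈ lat 25°N, lon 12°W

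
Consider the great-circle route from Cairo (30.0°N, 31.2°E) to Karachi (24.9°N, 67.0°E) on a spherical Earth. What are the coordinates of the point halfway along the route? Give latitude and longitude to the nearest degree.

≈ (29°N, 50°E)

From cos δ = sin φ₁ sin φ₂ + cos φ₁ cos φ₂ cos Δλ, the central angle is δ ≈ 0.559 rad (32.0°).
Interpolate at f = 1/2 with slerp weights a = sin((1−f)δ)/sin δ ≈ 0.520, b = sin(fδ)/sin δ ≈ 0.520.
p = a·p₁ + b·p₂ ≈ (0.570, 0.668, 0.479); φ = arcsin(p_z) ≈ 28.63°, λ = atan2(p_y, p_x) ≈ 49.53°.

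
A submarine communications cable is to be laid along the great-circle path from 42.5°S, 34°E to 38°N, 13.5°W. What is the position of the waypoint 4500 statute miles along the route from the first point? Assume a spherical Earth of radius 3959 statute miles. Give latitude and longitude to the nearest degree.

From cos δ = sin φ₁ sin φ₂ + cos φ₁ cos φ₂ cos Δλ, the central angle is δ ≈ 1.594 rad (91.3°). The total great-circle distance is δ·R ≈ 1.594 × 3959 ≈ 6312 mi, so the target fraction is f = 4500/6312 ≈ 0.713.
Interpolate at f ≈ 0.713 with slerp weights a = sin((1−f)δ)/sin δ ≈ 0.442, b = sin(fδ)/sin δ ≈ 0.907.
p = a·p₁ + b·p₂ ≈ (0.965, 0.015, 0.260); φ = arcsin(p_z) ≈ 15.08°, λ = atan2(p_y, p_x) ≈ 0.90°.

≈ 15°N, 1°E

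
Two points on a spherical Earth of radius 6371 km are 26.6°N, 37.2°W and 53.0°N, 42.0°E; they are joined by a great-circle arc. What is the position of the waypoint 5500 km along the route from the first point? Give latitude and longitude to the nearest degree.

≈ 53°N, 20°E

Write both endpoints as unit vectors p₁, p₂ with components (cos φ cos λ, cos φ sin λ, sin φ).
The central angle between the endpoints is δ = arccos(p₁·p₂) ≈ 1.095 rad (62.7°). The total great-circle distance is δ·R ≈ 1.095 × 6371 ≈ 6974 km, so the target fraction is f = 5500/6974 ≈ 0.789.
Interpolate at f ≈ 0.789 with slerp weights a = sin((1−f)δ)/sin δ ≈ 0.258, b = sin(fδ)/sin δ ≈ 0.855.
p = a·p₁ + b·p₂ ≈ (0.566, 0.205, 0.798); φ = arcsin(p_z) ≈ 52.98°, λ = atan2(p_y, p_x) ≈ 19.90°.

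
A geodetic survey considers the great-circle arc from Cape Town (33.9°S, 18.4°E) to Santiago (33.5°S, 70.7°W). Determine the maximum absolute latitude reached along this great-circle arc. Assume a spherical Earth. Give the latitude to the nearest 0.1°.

≈ 43.1°S

The great circle lies in the plane with unit normal n̂ = (p₁ × p₂)/|p₁ × p₂|.
Here n̂_z ≈ -0.730; the vertex latitude is φ_max = arccos|n̂_z| ≈ 43.1°.
Check via Clairaut: cos φ_max = |cos φ₁| · sin C = cos(33.9°)·sin(118.4°) ≈ 0.730, again giving ≈ 43.1°.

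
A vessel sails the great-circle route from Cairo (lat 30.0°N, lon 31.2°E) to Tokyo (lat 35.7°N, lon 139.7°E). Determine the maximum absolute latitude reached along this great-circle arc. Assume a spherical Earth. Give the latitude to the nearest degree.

≈ 48°N

The great circle lies in the plane with unit normal n̂ = (p₁ × p₂)/|p₁ × p₂|.
Here n̂_z ≈ +0.669; the vertex latitude is φ_max = arccos|n̂_z| ≈ 48.0°.
Check via Clairaut: cos φ_max = |cos φ₁| · sin C = cos(30.0°)·sin(50.5°) ≈ 0.669, again giving ≈ 48.0°.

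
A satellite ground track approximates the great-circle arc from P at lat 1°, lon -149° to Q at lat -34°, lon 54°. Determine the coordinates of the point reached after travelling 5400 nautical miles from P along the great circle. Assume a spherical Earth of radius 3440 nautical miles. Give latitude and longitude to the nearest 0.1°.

≈ lat -59.3°, lon 122.8°

Convert each endpoint to a unit vector on the sphere (x = cos φ cos λ, y = cos φ sin λ, z = sin φ).
The central angle between the endpoints is δ = arccos(p₁·p₂) ≈ 2.454 rad (140.6°). The total great-circle distance is δ·R ≈ 2.454 × 3440 ≈ 8442 nmi, so the target fraction is f = 5400/8442 ≈ 0.640.
Interpolate at f ≈ 0.640 with slerp weights a = sin((1−f)δ)/sin δ ≈ 1.219, b = sin(fδ)/sin δ ≈ 1.576.
p = a·p₁ + b·p₂ ≈ (-0.277, 0.429, -0.860); φ = arcsin(p_z) ≈ -59.29°, λ = atan2(p_y, p_x) ≈ 122.80°.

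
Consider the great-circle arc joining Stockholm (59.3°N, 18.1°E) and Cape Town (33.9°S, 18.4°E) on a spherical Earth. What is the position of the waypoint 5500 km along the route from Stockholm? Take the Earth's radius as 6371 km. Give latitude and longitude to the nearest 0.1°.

Convert each endpoint to a unit vector on the sphere (x = cos φ cos λ, y = cos φ sin λ, z = sin φ).
The central angle between the endpoints is δ = arccos(p₁·p₂) ≈ 1.627 rad (93.2°). The total great-circle distance is δ·R ≈ 1.627 × 6371 ≈ 10363 km, so the target fraction is f = 5500/10363 ≈ 0.531.
Interpolate at f ≈ 0.531 with slerp weights a = sin((1−f)δ)/sin δ ≈ 0.692, b = sin(fδ)/sin δ ≈ 0.761.
p = a·p₁ + b·p₂ ≈ (0.936, 0.309, 0.171); φ = arcsin(p_z) ≈ 9.84°, λ = atan2(p_y, p_x) ≈ 18.29°.

≈ (9.8°N, 18.3°E)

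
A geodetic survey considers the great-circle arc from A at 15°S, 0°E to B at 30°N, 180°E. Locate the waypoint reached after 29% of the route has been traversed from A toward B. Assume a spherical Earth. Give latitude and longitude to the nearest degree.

The haversine formula gives a central angle δ ≈ 2.880 rad (165.0°) between the endpoints.
Interpolate at f = 0.29 with slerp weights a = sin((1−f)δ)/sin δ ≈ 3.438, b = sin(fδ)/sin δ ≈ 2.865.
p = a·p₁ + b·p₂ ≈ (0.840, 0.000, 0.542); φ = arcsin(p_z) ≈ 32.85°, λ = atan2(p_y, p_x) ≈ 0.00°.

≈ 33°N, 0°E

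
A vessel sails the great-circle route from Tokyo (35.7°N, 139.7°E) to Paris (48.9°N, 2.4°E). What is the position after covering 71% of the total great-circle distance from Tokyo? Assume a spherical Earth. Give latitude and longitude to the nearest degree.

≈ 66°N, 38°E

Convert each endpoint to a unit vector on the sphere (x = cos φ cos λ, y = cos φ sin λ, z = sin φ).
The central angle between the endpoints is δ = arccos(p₁·p₂) ≈ 1.523 rad (87.3°).
Interpolate at f = 0.71 with slerp weights a = sin((1−f)δ)/sin δ ≈ 0.428, b = sin(fδ)/sin δ ≈ 0.884.
p = a·p₁ + b·p₂ ≈ (0.315, 0.249, 0.916); φ = arcsin(p_z) ≈ 66.31°, λ = atan2(p_y, p_x) ≈ 38.31°.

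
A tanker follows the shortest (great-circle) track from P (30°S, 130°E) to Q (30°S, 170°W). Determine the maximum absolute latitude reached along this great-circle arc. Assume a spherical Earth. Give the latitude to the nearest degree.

The great circle lies in the plane with unit normal n̂ = (p₁ × p₂)/|p₁ × p₂|.
Here n̂_z ≈ +0.832; the vertex latitude is φ_max = arccos|n̂_z| ≈ 33.7°.

≈ 34°S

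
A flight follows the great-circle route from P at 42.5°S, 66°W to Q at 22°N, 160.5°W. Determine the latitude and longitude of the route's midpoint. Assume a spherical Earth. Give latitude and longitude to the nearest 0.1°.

From cos δ = sin φ₁ sin φ₂ + cos φ₁ cos φ₂ cos Δλ, the central angle is δ ≈ 1.883 rad (107.9°).
Interpolate at f = 1/2 with slerp weights a = sin((1−f)δ)/sin δ ≈ 0.849, b = sin(fδ)/sin δ ≈ 0.849.
p = a·p₁ + b·p₂ ≈ (-0.488, -0.835, -0.256); φ = arcsin(p_z) ≈ -14.81°, λ = atan2(p_y, p_x) ≈ -120.29°.

≈ 14.8°S, 120.3°W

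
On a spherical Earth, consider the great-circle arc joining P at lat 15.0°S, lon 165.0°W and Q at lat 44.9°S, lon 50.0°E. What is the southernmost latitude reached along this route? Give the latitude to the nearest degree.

≈ 65°S

The great circle lies in the plane with unit normal n̂ = (p₁ × p₂)/|p₁ × p₂|.
Here n̂_z ≈ -0.424; the vertex latitude is φ_max = arccos|n̂_z| ≈ 64.9°.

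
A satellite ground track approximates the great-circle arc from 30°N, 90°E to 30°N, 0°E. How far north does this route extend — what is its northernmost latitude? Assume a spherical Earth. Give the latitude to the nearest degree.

The great circle lies in the plane with unit normal n̂ = (p₁ × p₂)/|p₁ × p₂|.
Here n̂_z ≈ -0.775; the vertex latitude is φ_max = arccos|n̂_z| ≈ 39.2°.
Check via Clairaut: cos φ_max = |cos φ₁| · sin C = cos(30.0°)·sin(63.4°) ≈ 0.775, again giving ≈ 39.2°.

≈ 39°N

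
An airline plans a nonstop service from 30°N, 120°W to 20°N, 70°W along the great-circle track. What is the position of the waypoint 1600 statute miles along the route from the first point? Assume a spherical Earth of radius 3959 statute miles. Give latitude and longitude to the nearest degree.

≈ 27°N, 94°W

Convert each endpoint to a unit vector on the sphere (x = cos φ cos λ, y = cos φ sin λ, z = sin φ).
The central angle between the endpoints is δ = arccos(p₁·p₂) ≈ 0.804 rad (46.0°). The total great-circle distance is δ·R ≈ 0.804 × 3959 ≈ 3182 mi, so the target fraction is f = 1600/3182 ≈ 0.503.
Interpolate at f ≈ 0.503 with slerp weights a = sin((1−f)δ)/sin δ ≈ 0.540, b = sin(fδ)/sin δ ≈ 0.546.
p = a·p₁ + b·p₂ ≈ (-0.058, -0.888, 0.457); φ = arcsin(p_z) ≈ 27.19°, λ = atan2(p_y, p_x) ≈ -93.76°.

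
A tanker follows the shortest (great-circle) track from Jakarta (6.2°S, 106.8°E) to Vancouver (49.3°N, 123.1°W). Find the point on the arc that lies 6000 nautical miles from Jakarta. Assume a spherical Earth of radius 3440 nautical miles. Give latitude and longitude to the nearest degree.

From cos δ = sin φ₁ sin φ₂ + cos φ₁ cos φ₂ cos Δλ, the central angle is δ ≈ 2.094 rad (120.0°). The total great-circle distance is δ·R ≈ 2.094 × 3440 ≈ 7203 nmi, so the target fraction is f = 6000/7203 ≈ 0.833.
Interpolate at f ≈ 0.833 with slerp weights a = sin((1−f)δ)/sin δ ≈ 0.395, b = sin(fδ)/sin δ ≈ 1.137.
p = a·p₁ + b·p₂ ≈ (-0.518, -0.245, 0.819); φ = arcsin(p_z) ≈ 55.01°, λ = atan2(p_y, p_x) ≈ -154.72°.

≈ 55°N, 155°W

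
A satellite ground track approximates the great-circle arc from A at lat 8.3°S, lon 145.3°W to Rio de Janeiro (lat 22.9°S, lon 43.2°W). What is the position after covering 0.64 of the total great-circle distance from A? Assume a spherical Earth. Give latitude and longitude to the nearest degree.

≈ lat 26°S, lon 82°W

The haversine formula gives a central angle δ ≈ 1.706 rad (97.8°) between the endpoints.
Interpolate at f = 0.64 with slerp weights a = sin((1−f)δ)/sin δ ≈ 0.582, b = sin(fδ)/sin δ ≈ 0.896.
p = a·p₁ + b·p₂ ≈ (0.128, -0.892, -0.432); φ = arcsin(p_z) ≈ -25.63°, λ = atan2(p_y, p_x) ≈ -81.82°.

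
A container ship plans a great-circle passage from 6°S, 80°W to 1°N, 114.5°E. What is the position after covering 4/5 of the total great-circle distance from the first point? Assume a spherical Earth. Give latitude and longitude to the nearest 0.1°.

≈ 9.6°S, 145.8°E

Convert each endpoint to a unit vector on the sphere (x = cos φ cos λ, y = cos φ sin λ, z = sin φ).
The central angle between the endpoints is δ = arccos(p₁·p₂) ≈ 2.874 rad (164.7°).
Interpolate at f = 4/5 with slerp weights a = sin((1−f)δ)/sin δ ≈ 2.060, b = sin(fδ)/sin δ ≈ 2.826.
p = a·p₁ + b·p₂ ≈ (-0.816, 0.554, -0.166); φ = arcsin(p_z) ≈ -9.55°, λ = atan2(p_y, p_x) ≈ 145.84°.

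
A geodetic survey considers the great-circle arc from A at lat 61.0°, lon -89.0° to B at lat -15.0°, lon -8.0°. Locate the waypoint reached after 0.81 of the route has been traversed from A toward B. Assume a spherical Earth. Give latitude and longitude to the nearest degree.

Write both endpoints as unit vectors p₁, p₂ with components (cos φ cos λ, cos φ sin λ, sin φ).
The central angle between the endpoints is δ = arccos(p₁·p₂) ≈ 1.725 rad (98.8°).
Interpolate at f = 0.81 with slerp weights a = sin((1−f)δ)/sin δ ≈ 0.326, b = sin(fδ)/sin δ ≈ 0.997.
p = a·p₁ + b·p₂ ≈ (0.956, -0.292, 0.027); φ = arcsin(p_z) ≈ 1.54°, λ = atan2(p_y, p_x) ≈ -16.97°.

≈ lat 2°, lon -17°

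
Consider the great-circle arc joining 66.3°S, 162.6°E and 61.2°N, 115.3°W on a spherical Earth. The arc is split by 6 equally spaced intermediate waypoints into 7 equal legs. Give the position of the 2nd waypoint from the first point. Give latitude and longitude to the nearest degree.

Write both endpoints as unit vectors p₁, p₂ with components (cos φ cos λ, cos φ sin λ, sin φ).
The central angle between the endpoints is δ = arccos(p₁·p₂) ≈ 2.459 rad (140.9°).
Interpolate at f = 2/7 with slerp weights a = sin((1−f)δ)/sin δ ≈ 1.558, b = sin(fδ)/sin δ ≈ 1.024.
p = a·p₁ + b·p₂ ≈ (-0.808, -0.259, -0.529); φ = arcsin(p_z) ≈ -31.93°, λ = atan2(p_y, p_x) ≈ -162.25°.

≈ 32°S, 162°W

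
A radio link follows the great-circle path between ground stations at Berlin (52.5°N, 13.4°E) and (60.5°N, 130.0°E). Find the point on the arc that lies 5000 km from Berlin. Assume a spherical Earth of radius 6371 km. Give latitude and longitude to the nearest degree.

Write both endpoints as unit vectors p₁, p₂ with components (cos φ cos λ, cos φ sin λ, sin φ).
The central angle between the endpoints is δ = arccos(p₁·p₂) ≈ 0.981 rad (56.2°). The total great-circle distance is δ·R ≈ 0.981 × 6371 ≈ 6249 km, so the target fraction is f = 5000/6249 ≈ 0.800.
Interpolate at f ≈ 0.800 with slerp weights a = sin((1−f)δ)/sin δ ≈ 0.234, b = sin(fδ)/sin δ ≈ 0.850.
p = a·p₁ + b·p₂ ≈ (-0.130, 0.354, 0.926); φ = arcsin(p_z) ≈ 67.85°, λ = atan2(p_y, p_x) ≈ 110.22°.

≈ (68°N, 110°E)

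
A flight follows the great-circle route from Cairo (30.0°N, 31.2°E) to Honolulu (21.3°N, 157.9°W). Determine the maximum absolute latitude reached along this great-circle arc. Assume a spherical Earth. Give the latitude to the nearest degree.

The great circle lies in the plane with unit normal n̂ = (p₁ × p₂)/|p₁ × p₂|.
Here n̂_z ≈ +0.162; the vertex latitude is φ_max = arccos|n̂_z| ≈ 80.7°.

≈ 81°N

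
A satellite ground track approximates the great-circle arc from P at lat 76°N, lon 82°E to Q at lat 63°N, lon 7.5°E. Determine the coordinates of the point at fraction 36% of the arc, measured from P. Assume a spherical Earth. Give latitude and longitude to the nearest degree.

The haversine formula gives a central angle δ ≈ 0.465 rad (26.6°) between the endpoints.
Interpolate at f = 0.36 with slerp weights a = sin((1−f)δ)/sin δ ≈ 0.654, b = sin(fδ)/sin δ ≈ 0.372.
p = a·p₁ + b·p₂ ≈ (0.189, 0.179, 0.966); φ = arcsin(p_z) ≈ 74.91°, λ = atan2(p_y, p_x) ≈ 43.35°.

≈ lat 75°N, lon 43°E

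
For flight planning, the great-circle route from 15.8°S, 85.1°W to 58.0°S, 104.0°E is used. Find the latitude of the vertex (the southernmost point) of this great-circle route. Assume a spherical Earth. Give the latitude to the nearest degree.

The great circle lies in the plane with unit normal n̂ = (p₁ × p₂)/|p₁ × p₂|.
Here n̂_z ≈ -0.084; the vertex latitude is φ_max = arccos|n̂_z| ≈ 85.2°.

≈ 85°S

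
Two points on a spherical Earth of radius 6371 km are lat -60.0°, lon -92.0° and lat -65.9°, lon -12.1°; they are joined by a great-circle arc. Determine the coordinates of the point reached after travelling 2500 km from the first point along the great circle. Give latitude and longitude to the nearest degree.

≈ lat -69°, lon -42°

From cos δ = sin φ₁ sin φ₂ + cos φ₁ cos φ₂ cos Δλ, the central angle is δ ≈ 0.598 rad (34.3°). The total great-circle distance is δ·R ≈ 0.598 × 6371 ≈ 3811 km, so the target fraction is f = 2500/3811 ≈ 0.656.
Interpolate at f ≈ 0.656 with slerp weights a = sin((1−f)δ)/sin δ ≈ 0.363, b = sin(fδ)/sin δ ≈ 0.679.
p = a·p₁ + b·p₂ ≈ (0.265, -0.239, -0.934); φ = arcsin(p_z) ≈ -69.08°, λ = atan2(p_y, p_x) ≈ -42.12°.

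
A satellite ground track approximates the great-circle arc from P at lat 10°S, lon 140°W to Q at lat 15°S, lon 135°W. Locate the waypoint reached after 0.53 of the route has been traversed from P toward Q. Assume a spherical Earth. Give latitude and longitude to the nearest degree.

≈ lat 13°S, lon 137°W

Convert each endpoint to a unit vector on the sphere (x = cos φ cos λ, y = cos φ sin λ, z = sin φ).
The central angle between the endpoints is δ = arccos(p₁·p₂) ≈ 0.122 rad (7.0°).
Interpolate at f = 0.53 with slerp weights a = sin((1−f)δ)/sin δ ≈ 0.471, b = sin(fδ)/sin δ ≈ 0.531.
p = a·p₁ + b·p₂ ≈ (-0.718, -0.661, -0.219); φ = arcsin(p_z) ≈ -12.66°, λ = atan2(p_y, p_x) ≈ -137.37°.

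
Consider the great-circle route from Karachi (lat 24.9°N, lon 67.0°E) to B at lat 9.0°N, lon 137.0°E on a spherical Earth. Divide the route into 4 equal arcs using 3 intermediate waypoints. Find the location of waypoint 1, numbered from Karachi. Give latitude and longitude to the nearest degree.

≈ lat 24°N, lon 86°E

Write both endpoints as unit vectors p₁, p₂ with components (cos φ cos λ, cos φ sin λ, sin φ).
The central angle between the endpoints is δ = arccos(p₁·p₂) ≈ 1.189 rad (68.1°).
Interpolate at f = 1/4 with slerp weights a = sin((1−f)δ)/sin δ ≈ 0.839, b = sin(fδ)/sin δ ≈ 0.316.
p = a·p₁ + b·p₂ ≈ (0.069, 0.913, 0.402); φ = arcsin(p_z) ≈ 23.73°, λ = atan2(p_y, p_x) ≈ 85.67°.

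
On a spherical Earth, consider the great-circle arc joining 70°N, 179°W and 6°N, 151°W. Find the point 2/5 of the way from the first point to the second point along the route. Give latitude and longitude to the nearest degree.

≈ 45°N, 160°W

Convert each endpoint to a unit vector on the sphere (x = cos φ cos λ, y = cos φ sin λ, z = sin φ).
The central angle between the endpoints is δ = arccos(p₁·p₂) ≈ 1.161 rad (66.5°).
Interpolate at f = 2/5 with slerp weights a = sin((1−f)δ)/sin δ ≈ 0.700, b = sin(fδ)/sin δ ≈ 0.488.
p = a·p₁ + b·p₂ ≈ (-0.664, -0.240, 0.708); φ = arcsin(p_z) ≈ 45.10°, λ = atan2(p_y, p_x) ≈ -160.16°.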